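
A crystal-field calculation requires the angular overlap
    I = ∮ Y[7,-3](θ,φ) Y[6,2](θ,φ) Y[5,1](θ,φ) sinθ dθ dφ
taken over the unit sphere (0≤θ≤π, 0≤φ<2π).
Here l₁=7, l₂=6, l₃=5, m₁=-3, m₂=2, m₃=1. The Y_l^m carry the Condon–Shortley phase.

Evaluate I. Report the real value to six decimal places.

m-sum 0 ✓  L=18 even ✓  1≤5≤13 ✓
Π(2lᵢ+1) = 15×13×11 = 2145
triangle coeff Δ(7,6,5) = 1/174594420
Σ_t [2,6]: t=2:+1/4147200 t=3:−1/207360 t=4:+1/82944 t=5:−1/207360 t=6:+1/4147200 = 1/345600
(3j)²=420/46189 [(7 6 5; 0 0 0)], sign=-1
Σ_t [4,8]: t=4:+1/9953280 t=5:−1/518400 t=6:+1/276480 t=7:−1/1088640 t=8:+1/46448640 = 23/25804800
(3j)²=42849/6466460 [(7 6 5; -3 2 1)], sign=+1
⇒ 4πI² = 1928205/14919047
I = (-1)√(1928205/14919047/(4π)) = -0.10141475

-0.101415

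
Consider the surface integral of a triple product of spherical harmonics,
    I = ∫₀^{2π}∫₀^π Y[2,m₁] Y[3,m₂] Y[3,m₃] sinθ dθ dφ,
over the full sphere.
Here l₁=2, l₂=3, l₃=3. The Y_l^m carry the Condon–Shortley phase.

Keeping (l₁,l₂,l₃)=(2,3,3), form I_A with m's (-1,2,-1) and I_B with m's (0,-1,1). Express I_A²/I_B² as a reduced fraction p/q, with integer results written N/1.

l's match ⇒ only the (l;m) 3-j factors differ between A and B.
A: triangle coeff Δ(2,3,3) = 1/3780; Σ_t [1,2]: t=1:−1/48 t=2:+1/12 = 1/16; (3j)²=1/28 [(2 3 3; -1 2 -1)], sign=+1
B: triangle coeff Δ(2,3,3) = 1/3780; Σ_t [0,2]: t=0:+1/16 t=1:−1/6 t=2:+1/96 = -3/32; (3j)²=3/140 [(2 3 3; 0 -1 1)], sign=-1
I_A²/I_B² = (1/28)/(3/140) = 5/3

5/3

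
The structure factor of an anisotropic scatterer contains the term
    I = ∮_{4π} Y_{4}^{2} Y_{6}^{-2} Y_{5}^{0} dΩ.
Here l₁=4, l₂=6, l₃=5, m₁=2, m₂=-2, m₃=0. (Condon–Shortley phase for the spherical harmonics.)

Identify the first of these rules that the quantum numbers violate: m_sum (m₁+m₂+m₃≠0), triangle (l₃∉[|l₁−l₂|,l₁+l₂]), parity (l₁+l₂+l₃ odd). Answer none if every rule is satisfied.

azimuthal sum: 2 − 2 + 0 = 0  ✓
2 ≤ 5 ≤ 10 (triangle on l)  ✓
L = 4 + 6 + 5 = 15 (odd)  ✗

parity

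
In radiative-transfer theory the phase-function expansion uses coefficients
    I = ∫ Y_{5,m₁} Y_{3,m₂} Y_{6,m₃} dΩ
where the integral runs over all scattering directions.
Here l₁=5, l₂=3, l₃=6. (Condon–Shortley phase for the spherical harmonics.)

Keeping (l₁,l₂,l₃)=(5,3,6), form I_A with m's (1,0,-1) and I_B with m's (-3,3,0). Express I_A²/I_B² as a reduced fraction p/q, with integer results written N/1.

5/4

l's match ⇒ only the (l;m) 3-j factors differ between A and B.
A: triangle coeff Δ(5,3,6) = 1/675675; Σ_t [0,2]: t=0:+1/6912 t=1:−1/2880 t=2:+1/17280 = -1/6912; (3j)²=5/429 [(5 3 6; 1 0 -1)], sign=+1
B: triangle coeff Δ(5,3,6) = 1/675675; Σ_t [2,2]: t=2:+1/69120 = 1/69120; (3j)²=4/429 [(5 3 6; -3 3 0)], sign=+1
I_A²/I_B² = (5/429)/(4/429) = 5/4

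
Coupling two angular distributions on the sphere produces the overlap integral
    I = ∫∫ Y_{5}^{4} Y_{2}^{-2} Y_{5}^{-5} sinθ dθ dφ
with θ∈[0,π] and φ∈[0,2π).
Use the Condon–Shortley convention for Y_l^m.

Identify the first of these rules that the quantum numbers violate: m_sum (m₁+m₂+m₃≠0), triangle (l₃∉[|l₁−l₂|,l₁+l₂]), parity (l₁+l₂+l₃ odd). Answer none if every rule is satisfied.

m_sum

Σmᵢ = -3  ✗
l₃∈[|l₁−l₂|,l₁+l₂]=[3,7], have l₃=5
Σlᵢ = 12 ⇒ even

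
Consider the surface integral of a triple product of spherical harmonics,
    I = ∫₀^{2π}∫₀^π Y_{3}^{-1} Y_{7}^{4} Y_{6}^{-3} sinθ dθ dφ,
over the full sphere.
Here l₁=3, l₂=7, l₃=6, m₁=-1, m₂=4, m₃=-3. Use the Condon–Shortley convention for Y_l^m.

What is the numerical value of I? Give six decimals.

m-sum 0 ✓  L=16 even ✓  4≤6≤10 ✓
Π(2lᵢ+1) = 7×15×13 = 1365
triangle coeff Δ(3,7,6) = 1/2042040
Σ_t [1,3]: t=1:−1/207360 t=2:+1/57600 t=3:−1/207360 = 1/129600
(3j)²=168/12155 [(3 7 6; 0 0 0)], sign=+1
Σ_t [2,4]: t=2:+1/2903040 t=3:−1/483840 t=4:+1/1451520 = -1/967680
(3j)²=81/6188 [(3 7 6; -1 4 -3)], sign=+1
⇒ 4πI² = 10206/41327
I = (+1)√(10206/41327/(4π)) = 0.14018641

0.140186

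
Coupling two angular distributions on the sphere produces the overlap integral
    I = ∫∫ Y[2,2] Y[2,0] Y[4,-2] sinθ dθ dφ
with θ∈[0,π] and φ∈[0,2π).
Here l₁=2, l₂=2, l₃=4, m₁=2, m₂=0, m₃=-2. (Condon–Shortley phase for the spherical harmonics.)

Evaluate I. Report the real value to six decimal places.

m-sum 0 ✓  L=8 even ✓  0≤4≤4 ✓
Π(2lᵢ+1) = 5×5×9 = 225
triangle coeff Δ(2,2,4) = 1/630
Σ_t [0,0]: t=0:+1/16 = 1/16
(3j)²=2/35 [(2 2 4; 0 0 0)], sign=+1
Σ_t [0,0]: t=0:+1/96 = 1/96
(3j)²=1/42 [(2 2 4; 2 0 -2)], sign=+1
⇒ 4πI² = 15/49
I = (+1)√(15/49/(4π)) = 0.15607835

0.156078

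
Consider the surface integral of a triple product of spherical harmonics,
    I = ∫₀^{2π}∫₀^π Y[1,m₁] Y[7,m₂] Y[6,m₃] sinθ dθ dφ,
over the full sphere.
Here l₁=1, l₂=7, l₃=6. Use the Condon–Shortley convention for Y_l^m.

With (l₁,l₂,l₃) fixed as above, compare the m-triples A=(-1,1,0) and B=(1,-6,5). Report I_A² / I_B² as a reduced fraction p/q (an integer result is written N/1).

14/39

l's match ⇒ only the (l;m) 3-j factors differ between A and B.
A: triangle coeff Δ(1,7,6) = 1/1365; Σ_t [2,2]: t=2:+1/1036800 = 1/1036800; (3j)²=4/195 [(1 7 6; -1 1 0)], sign=+1
B: triangle coeff Δ(1,7,6) = 1/1365; Σ_t [0,0]: t=0:+1/79833600 = 1/79833600; (3j)²=2/35 [(1 7 6; 1 -6 5)], sign=-1
I_A²/I_B² = (4/195)/(2/35) = 14/39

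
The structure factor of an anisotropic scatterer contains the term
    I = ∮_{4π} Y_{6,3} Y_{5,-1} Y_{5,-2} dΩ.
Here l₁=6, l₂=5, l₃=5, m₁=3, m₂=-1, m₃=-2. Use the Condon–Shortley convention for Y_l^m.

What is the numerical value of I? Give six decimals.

-0.071298

m-sum 0 ✓  L=16 even ✓  1≤5≤11 ✓
Π(2lᵢ+1) = 13×11×11 = 1573
triangle coeff Δ(6,5,5) = 1/28588560
Σ_t [1,5]: t=1:−1/345600 t=2:+1/13824 t=3:−1/5184 t=4:+1/13824 t=5:−1/345600 = -7/129600
(3j)²=80/7293 [(6 5 5; 0 0 0)], sign=+1
Σ_t [0,3]: t=0:+1/622080 t=1:−1/34560 t=2:+1/23040 t=3:−1/155520 = 1/103680
(3j)²=9/2431 [(6 5 5; 3 -1 -2)], sign=-1
⇒ 4πI² = 240/3757
I = (-1)√(240/3757/(4π)) = -0.07129845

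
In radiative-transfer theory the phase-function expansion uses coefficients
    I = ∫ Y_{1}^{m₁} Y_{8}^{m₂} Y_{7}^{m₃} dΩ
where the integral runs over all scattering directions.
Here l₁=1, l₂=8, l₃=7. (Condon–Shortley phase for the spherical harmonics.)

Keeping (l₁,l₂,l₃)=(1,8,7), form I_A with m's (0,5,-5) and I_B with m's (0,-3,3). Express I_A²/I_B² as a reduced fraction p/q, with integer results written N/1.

Same 1,8,7: normalisation and zero-m 3j drop out of the ratio.
A: Δ: 2! 0! 14! / 17! → 1/2040; sum: t=1:−1/958003200 = -1/958003200; 3j²(1 8 7; 0 5 -5) = Δ·Π!·Σ² = 13/680  (sign -1)
B: Δ: 2! 0! 14! / 17! → 1/2040; sum: t=1:−1/87091200 = -1/87091200; 3j²(1 8 7; 0 -3 3) = Δ·Π!·Σ² = 11/408  (sign -1)
I_A²/I_B² = (13/680)/(11/408) = 39/55

39/55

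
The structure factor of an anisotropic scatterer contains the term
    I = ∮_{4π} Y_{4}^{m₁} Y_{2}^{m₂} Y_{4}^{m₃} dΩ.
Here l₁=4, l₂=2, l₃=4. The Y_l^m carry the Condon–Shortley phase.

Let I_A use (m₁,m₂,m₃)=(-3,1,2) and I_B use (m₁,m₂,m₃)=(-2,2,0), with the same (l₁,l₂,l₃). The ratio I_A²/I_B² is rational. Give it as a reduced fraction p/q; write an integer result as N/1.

Shared (l₁,l₂,l₃)=(4,2,4): N and (l;000)² cancel in I_A²/I_B².
A: Δ = 2!·6!·2!/11! = 1/13860; Racah Σ t=1..2: t=1:−1/1440 t=2:+1/240 = 1/288; ⇒ 3j(4 2 4; -3 1 2)² = 5/132, sgn +1
B: Δ = 2!·6!·2!/11! = 1/13860; Racah Σ t=2..2: t=2:+1/192 = 1/192; ⇒ 3j(4 2 4; -2 2 0)² = 3/77, sgn +1
I_A²/I_B² = (5/132)/(3/77) = 35/36

35/36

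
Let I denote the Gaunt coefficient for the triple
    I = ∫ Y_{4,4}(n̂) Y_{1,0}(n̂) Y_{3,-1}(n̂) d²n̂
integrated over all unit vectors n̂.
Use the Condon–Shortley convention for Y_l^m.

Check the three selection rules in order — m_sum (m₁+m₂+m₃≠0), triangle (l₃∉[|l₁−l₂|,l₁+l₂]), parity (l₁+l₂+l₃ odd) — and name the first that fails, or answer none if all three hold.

m_sum

m₁+m₂+m₃ = 4 + 0 − 1 = 3  ✗
triangle: |4−1|=3 ≤ l₃=3 ≤ 4+1=5
parity: l₁+l₂+l₃ = 8 is even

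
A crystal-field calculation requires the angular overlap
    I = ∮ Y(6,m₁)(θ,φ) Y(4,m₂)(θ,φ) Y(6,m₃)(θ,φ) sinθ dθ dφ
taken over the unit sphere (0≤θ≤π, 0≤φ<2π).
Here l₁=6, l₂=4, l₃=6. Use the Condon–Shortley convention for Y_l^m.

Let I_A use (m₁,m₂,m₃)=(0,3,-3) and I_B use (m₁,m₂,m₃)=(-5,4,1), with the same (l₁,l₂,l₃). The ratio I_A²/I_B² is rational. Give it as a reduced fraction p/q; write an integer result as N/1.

63/55

Shared (l₁,l₂,l₃)=(6,4,6): N and (l;000)² cancel in I_A²/I_B².
A: Δ = 4!·8!·4!/17! = 1/15315300; Racah Σ t=3..4: t=3:−1/103680 t=4:+1/207360 = -1/207360; ⇒ 3j(6 4 6; 0 3 -3)² = 21/2431, sgn +1
B: Δ = 4!·8!·4!/17! = 1/15315300; Racah Σ t=4..4: t=4:+1/2903040 = 1/2903040; ⇒ 3j(6 4 6; -5 4 1)² = 5/663, sgn -1
I_A²/I_B² = (21/2431)/(5/663) = 63/55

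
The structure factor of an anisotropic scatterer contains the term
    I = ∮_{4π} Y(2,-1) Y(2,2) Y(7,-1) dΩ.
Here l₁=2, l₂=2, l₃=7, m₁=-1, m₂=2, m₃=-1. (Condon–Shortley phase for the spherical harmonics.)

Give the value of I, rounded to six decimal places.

|2−2|≤7≤2+2 violated ⇒ I = 0

0.000000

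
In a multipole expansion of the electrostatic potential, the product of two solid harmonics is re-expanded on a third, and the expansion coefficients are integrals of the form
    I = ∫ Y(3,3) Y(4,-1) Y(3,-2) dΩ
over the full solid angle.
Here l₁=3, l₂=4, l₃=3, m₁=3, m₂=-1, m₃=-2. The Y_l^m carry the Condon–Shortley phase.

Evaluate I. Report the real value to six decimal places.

0.140463

Checks pass: Σm=0; 10 even; l₃=3∈[1,7].
(2·3+1)(2·4+1)(2·3+1) = 441
Δ: 4! 2! 4! / 11! → 1/34650
sum: t=1:−1/72 t=2:+1/16 t=3:−1/72 = 5/144
3j²(3 4 3; 0 0 0) = Δ·Π!·Σ² = 2/77  (sign -1)
sum: t=0:+1/288 = 1/288
3j²(3 4 3; 3 -1 -2) = Δ·Π!·Σ² = 5/231  (sign -1)
combine: 4πI² = 441·2/77·5/231 = 30/121
take √, sign +1: I = 0.14046335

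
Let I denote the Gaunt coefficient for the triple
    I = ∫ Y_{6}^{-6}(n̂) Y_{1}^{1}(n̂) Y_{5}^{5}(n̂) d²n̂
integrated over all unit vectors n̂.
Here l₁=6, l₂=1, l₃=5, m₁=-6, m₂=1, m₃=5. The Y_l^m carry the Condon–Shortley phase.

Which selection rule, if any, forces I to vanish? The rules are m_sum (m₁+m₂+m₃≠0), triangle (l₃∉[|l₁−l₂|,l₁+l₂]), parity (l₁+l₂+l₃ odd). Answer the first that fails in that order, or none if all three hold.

none

m₁+m₂+m₃ = -6 + 1 + 5 = 0  ✓
triangle: |6−1|=5 ≤ l₃=5 ≤ 6+1=7  ✓
parity: l₁+l₂+l₃ = 12 is even  ✓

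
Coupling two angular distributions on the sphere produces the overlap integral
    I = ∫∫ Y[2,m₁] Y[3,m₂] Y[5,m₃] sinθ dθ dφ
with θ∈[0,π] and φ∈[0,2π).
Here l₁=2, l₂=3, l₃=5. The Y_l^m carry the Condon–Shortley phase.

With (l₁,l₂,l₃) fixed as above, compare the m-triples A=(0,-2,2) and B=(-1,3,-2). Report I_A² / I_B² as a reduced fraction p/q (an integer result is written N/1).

Shared (l₁,l₂,l₃)=(2,3,5): N and (l;000)² cancel in I_A²/I_B².
A: Δ = 0!·4!·6!/11! = 1/2310; Racah Σ t=0..0: t=0:+1/480 = 1/480; ⇒ 3j(2 3 5; 0 -2 2)² = 3/110, sgn -1
B: Δ = 0!·4!·6!/11! = 1/2310; Racah Σ t=0..0: t=0:+1/4320 = 1/4320; ⇒ 3j(2 3 5; -1 3 -2)² = 1/330, sgn -1
I_A²/I_B² = (3/110)/(1/330) = 9/1

9/1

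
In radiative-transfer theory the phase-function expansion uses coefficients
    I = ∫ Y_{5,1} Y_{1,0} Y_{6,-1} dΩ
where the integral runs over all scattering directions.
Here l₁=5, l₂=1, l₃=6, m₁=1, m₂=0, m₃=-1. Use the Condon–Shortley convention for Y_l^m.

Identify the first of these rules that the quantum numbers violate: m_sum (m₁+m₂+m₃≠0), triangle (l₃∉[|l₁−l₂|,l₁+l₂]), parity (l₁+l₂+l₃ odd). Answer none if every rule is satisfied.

Σmᵢ = 0  ✓
l₃∈[|l₁−l₂|,l₁+l₂]=[4,6], have l₃=6  ✓
Σlᵢ = 12 ⇒ even  ✓

none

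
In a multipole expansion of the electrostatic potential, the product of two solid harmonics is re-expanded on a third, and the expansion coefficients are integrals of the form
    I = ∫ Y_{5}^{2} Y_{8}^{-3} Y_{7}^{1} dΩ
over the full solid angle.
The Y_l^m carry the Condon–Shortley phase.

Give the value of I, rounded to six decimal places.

-0.012042

m-sum 0 ✓  L=20 even ✓  3≤7≤13 ✓
Π(2lᵢ+1) = 11×17×15 = 2805
triangle coeff Δ(5,8,7) = 1/814773960
Σ_t [1,5]: t=1:−1/87091200 t=2:+1/4976640 t=3:−1/2073600 t=4:+1/4976640 t=5:−1/87091200 = -1/9676800
(3j)²=360/46189 [(5 8 7; 0 0 0)], sign=+1
Σ_t [0,3]: t=0:+1/62208000 t=1:−1/8294400 t=2:+1/8709120 t=3:−1/69672960 = -1/248832000
(3j)²=7/83980 [(5 8 7; 2 -3 1)], sign=-1
⇒ 4πI² = 1890/1037153
I = (-1)√(1890/1037153/(4π)) = -0.01204216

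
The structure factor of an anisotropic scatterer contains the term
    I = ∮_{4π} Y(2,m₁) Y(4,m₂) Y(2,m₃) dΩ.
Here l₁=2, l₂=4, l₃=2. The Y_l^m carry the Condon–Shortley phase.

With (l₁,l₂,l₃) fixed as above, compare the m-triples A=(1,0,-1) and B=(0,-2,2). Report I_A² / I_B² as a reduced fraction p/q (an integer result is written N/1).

Same 2,4,2: normalisation and zero-m 3j drop out of the ratio.
A: Δ: 4! 0! 4! / 9! → 1/630; sum: t=1:−1/36 = -1/36; 3j²(2 4 2; 1 0 -1) = Δ·Π!·Σ² = 8/315  (sign +1)
B: Δ: 4! 0! 4! / 9! → 1/630; sum: t=2:+1/96 = 1/96; 3j²(2 4 2; 0 -2 2) = Δ·Π!·Σ² = 1/42  (sign +1)
I_A²/I_B² = (8/315)/(1/42) = 16/15

16/15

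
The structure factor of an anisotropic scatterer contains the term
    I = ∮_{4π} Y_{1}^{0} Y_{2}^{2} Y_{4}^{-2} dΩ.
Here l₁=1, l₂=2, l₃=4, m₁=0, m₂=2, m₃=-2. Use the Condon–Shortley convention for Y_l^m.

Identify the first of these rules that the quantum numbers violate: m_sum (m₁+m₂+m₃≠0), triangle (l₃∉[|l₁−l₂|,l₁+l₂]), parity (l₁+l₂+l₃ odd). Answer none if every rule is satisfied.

m₁+m₂+m₃ = 0 + 2 − 2 = 0  ✓
triangle: |1−2|=1 ≤ l₃=4 ≤ 1+2=3  ✗
parity: l₁+l₂+l₃ = 7 is odd

triangle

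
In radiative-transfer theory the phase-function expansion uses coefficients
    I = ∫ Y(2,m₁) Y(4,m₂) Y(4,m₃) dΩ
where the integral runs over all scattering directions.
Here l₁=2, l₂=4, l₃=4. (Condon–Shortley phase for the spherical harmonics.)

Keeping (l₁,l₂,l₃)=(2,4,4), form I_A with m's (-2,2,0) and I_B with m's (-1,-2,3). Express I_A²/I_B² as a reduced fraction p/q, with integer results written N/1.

36/35

l's match ⇒ only the (l;m) 3-j factors differ between A and B.
A: triangle coeff Δ(2,4,4) = 1/13860; Σ_t [2,2]: t=2:+1/192 = 1/192; (3j)²=3/77 [(2 4 4; -2 2 0)], sign=+1
B: triangle coeff Δ(2,4,4) = 1/13860; Σ_t [1,2]: t=1:−1/240 t=2:+1/1440 = -1/288; (3j)²=5/132 [(2 4 4; -1 -2 3)], sign=+1
I_A²/I_B² = (3/77)/(5/132) = 36/35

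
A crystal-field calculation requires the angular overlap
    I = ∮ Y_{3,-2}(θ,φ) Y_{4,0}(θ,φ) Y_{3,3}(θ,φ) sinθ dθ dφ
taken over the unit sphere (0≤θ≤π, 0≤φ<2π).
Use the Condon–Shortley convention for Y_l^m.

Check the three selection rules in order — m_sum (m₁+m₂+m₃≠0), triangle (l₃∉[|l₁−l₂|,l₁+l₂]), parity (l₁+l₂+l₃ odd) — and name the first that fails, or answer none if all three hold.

azimuthal sum: -2 + 0 + 3 = 1  ✗
1 ≤ 3 ≤ 7 (triangle on l)
L = 3 + 4 + 3 = 10 (even)

m_sum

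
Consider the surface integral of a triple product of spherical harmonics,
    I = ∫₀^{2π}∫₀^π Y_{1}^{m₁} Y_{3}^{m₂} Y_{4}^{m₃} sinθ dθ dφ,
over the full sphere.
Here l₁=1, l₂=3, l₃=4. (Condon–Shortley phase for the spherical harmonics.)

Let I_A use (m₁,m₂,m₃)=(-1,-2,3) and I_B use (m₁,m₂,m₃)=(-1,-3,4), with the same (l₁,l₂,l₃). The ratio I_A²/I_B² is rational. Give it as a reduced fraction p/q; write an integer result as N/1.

Same 1,3,4: normalisation and zero-m 3j drop out of the ratio.
A: Δ: 0! 2! 6! / 9! → 1/252; sum: t=0:+1/240 = 1/240; 3j²(1 3 4; -1 -2 3) = Δ·Π!·Σ² = 1/12  (sign -1)
B: Δ: 0! 2! 6! / 9! → 1/252; sum: t=0:+1/1440 = 1/1440; 3j²(1 3 4; -1 -3 4) = Δ·Π!·Σ² = 1/9  (sign +1)
I_A²/I_B² = (1/12)/(1/9) = 3/4

3/4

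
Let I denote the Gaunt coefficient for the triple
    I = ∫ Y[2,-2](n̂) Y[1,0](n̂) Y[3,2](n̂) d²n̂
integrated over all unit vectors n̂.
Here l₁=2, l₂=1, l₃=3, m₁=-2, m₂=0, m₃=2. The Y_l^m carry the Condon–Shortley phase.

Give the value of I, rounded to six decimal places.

0.184674

m-sum 0 ✓  L=6 even ✓  1≤3≤3 ✓
Π(2lᵢ+1) = 5×3×7 = 105
triangle coeff Δ(2,1,3) = 1/105
Σ_t [0,0]: t=0:+1/4 = 1/4
(3j)²=3/35 [(2 1 3; 0 0 0)], sign=-1
Σ_t [0,0]: t=0:+1/24 = 1/24
(3j)²=1/21 [(2 1 3; -2 0 2)], sign=-1
⇒ 4πI² = 3/7
I = (+1)√(3/7/(4π)) = 0.18467439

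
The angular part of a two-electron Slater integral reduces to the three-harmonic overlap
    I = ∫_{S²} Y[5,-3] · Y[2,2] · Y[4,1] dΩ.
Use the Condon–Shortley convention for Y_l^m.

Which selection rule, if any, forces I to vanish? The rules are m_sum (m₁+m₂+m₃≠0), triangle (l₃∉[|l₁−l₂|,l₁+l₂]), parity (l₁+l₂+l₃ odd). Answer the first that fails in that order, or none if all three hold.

m₁+m₂+m₃ = -3 + 2 + 1 = 0  ✓
triangle: |5−2|=3 ≤ l₃=4 ≤ 5+2=7  ✓
parity: l₁+l₂+l₃ = 11 is odd  ✗

parity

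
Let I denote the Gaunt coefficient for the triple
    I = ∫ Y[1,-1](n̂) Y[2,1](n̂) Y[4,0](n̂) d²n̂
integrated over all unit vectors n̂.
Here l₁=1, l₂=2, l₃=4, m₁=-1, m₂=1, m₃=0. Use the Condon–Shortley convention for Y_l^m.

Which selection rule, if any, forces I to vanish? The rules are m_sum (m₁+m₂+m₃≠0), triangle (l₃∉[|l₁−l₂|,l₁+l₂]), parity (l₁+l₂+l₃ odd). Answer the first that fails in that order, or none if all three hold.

triangle

m₁+m₂+m₃ = -1 + 1 + 0 = 0  ✓
triangle: |1−2|=1 ≤ l₃=4 ≤ 1+2=3  ✗
parity: l₁+l₂+l₃ = 7 is odd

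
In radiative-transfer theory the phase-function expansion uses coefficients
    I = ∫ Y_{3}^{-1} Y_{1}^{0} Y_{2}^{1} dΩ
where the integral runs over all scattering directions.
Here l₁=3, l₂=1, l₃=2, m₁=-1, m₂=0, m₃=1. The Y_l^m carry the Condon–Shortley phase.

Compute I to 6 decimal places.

Rules hold: Σm=0, L=6 even, 2≤2≤4.
N = 7·3·5 = 105
Δ = 2!·4!·0!/7! = 1/105
Racah Σ t=1..1: t=1:−1/4 = -1/4
⇒ 3j(3 1 2; 0 0 0)² = 3/35, sgn -1
Racah Σ t=1..1: t=1:−1/6 = -1/6
⇒ 3j(3 1 2; -1 0 1)² = 8/105, sgn +1
4πI² = N·(3j₀)²·(3jₘ)² = 24/35
I = -1·√(0.685714/4π) = -0.23359668

-0.233597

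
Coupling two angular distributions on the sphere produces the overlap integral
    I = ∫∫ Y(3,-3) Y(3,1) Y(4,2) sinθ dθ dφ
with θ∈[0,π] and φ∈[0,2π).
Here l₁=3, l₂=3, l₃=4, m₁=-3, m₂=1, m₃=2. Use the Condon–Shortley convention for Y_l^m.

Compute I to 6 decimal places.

m-sum 0 ✓  L=10 even ✓  0≤4≤6 ✓
Π(2lᵢ+1) = 7×7×9 = 441
triangle coeff Δ(3,3,4) = 1/34650
Σ_t [0,2]: t=0:+1/72 t=1:−1/16 t=2:+1/72 = -5/144
(3j)²=2/77 [(3 3 4; 0 0 0)], sign=-1
Σ_t [2,2]: t=2:+1/192 = 1/192
(3j)²=3/77 [(3 3 4; -3 1 2)], sign=+1
⇒ 4πI² = 54/121
I = (-1)√(54/121/(4π)) = -0.18845135

-0.188451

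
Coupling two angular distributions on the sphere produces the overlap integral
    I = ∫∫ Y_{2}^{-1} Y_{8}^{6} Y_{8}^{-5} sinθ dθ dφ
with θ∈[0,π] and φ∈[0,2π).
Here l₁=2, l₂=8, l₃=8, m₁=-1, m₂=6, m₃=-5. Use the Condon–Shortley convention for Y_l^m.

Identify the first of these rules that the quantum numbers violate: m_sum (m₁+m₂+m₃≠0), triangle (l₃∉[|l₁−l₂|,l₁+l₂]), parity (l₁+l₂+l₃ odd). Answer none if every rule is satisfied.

m₁+m₂+m₃ = -1 + 6 − 5 = 0  ✓
triangle: |2−8|=6 ≤ l₃=8 ≤ 2+8=10  ✓
parity: l₁+l₂+l₃ = 18 is even  ✓

none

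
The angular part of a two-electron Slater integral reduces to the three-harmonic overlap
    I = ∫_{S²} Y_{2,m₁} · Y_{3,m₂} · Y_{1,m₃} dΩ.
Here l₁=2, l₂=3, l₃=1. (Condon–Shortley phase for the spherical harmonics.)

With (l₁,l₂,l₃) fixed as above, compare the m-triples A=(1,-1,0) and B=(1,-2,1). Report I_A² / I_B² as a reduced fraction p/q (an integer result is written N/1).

Same 2,3,1: normalisation and zero-m 3j drop out of the ratio.
A: Δ: 4! 0! 2! / 7! → 1/105; sum: t=1:−1/6 = -1/6; 3j²(2 3 1; 1 -1 0) = Δ·Π!·Σ² = 8/105  (sign +1)
B: Δ: 4! 0! 2! / 7! → 1/105; sum: t=1:−1/12 = -1/12; 3j²(2 3 1; 1 -2 1) = Δ·Π!·Σ² = 2/21  (sign -1)
I_A²/I_B² = (8/105)/(2/21) = 4/5

4/5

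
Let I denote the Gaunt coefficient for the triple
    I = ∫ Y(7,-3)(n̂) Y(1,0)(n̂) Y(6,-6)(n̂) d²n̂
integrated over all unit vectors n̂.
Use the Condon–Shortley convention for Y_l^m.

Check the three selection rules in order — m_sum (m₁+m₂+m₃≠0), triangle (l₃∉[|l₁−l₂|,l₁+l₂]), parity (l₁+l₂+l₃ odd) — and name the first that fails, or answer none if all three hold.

m_sum

azimuthal sum: -3 + 0 − 6 = -9  ✗
6 ≤ 6 ≤ 8 (triangle on l)
L = 7 + 1 + 6 = 14 (even)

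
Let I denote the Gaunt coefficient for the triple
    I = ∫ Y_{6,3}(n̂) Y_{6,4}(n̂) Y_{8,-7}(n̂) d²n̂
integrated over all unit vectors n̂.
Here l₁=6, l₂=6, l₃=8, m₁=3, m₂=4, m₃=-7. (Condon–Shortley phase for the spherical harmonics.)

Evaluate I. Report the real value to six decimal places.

-0.067804

Checks pass: Σm=0; 20 even; l₃=8∈[0,12].
(2·6+1)(2·6+1)(2·8+1) = 2873
Δ: 4! 8! 8! / 21! → 1/1309458150
sum: t=0:+1/49766400 t=1:−1/3110400 t=2:+1/1327104 t=3:−1/3110400 t=4:+1/49766400 = 1/6635520
3j²(6 6 8; 0 0 0) = Δ·Π!·Σ² = 350/46189  (sign +1)
sum: t=2:+1/812851200 t=3:−1/1219276800 = 1/2438553600
3j²(6 6 8; 3 4 -7) = Δ·Π!·Σ² = 6/2261  (sign -1)
combine: 4πI² = 2873·350/46189·6/2261 = 3900/67507
take √, sign -1: I = -0.06780363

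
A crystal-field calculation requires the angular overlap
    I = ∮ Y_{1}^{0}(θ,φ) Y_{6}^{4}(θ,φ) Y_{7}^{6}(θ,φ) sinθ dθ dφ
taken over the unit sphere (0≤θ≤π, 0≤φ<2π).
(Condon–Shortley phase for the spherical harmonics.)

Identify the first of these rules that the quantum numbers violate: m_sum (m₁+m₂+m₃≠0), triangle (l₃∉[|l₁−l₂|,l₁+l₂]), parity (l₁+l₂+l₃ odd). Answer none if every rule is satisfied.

Σmᵢ = 10  ✗
l₃∈[|l₁−l₂|,l₁+l₂]=[5,7], have l₃=7
Σlᵢ = 14 ⇒ even

m_sum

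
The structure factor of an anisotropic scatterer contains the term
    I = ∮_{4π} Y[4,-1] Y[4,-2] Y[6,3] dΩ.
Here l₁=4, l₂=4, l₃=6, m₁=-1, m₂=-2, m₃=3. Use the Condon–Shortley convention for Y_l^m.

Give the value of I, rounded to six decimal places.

-0.103072

m-sum 0 ✓  L=14 even ✓  0≤6≤8 ✓
Π(2lᵢ+1) = 9×9×13 = 1053
triangle coeff Δ(4,4,6) = 1/1261260
Σ_t [0,2]: t=0:+1/4608 t=1:−1/1296 t=2:+1/4608 = -7/20736
(3j)²=20/1287 [(4 4 6; 0 0 0)], sign=-1
Σ_t [0,2]: t=0:+1/11520 t=1:−1/5760 t=2:+1/51840 = -7/103680
(3j)²=7/858 [(4 4 6; -1 -2 3)], sign=+1
⇒ 4πI² = 210/1573
I = (-1)√(210/1573/(4π)) = -0.10307192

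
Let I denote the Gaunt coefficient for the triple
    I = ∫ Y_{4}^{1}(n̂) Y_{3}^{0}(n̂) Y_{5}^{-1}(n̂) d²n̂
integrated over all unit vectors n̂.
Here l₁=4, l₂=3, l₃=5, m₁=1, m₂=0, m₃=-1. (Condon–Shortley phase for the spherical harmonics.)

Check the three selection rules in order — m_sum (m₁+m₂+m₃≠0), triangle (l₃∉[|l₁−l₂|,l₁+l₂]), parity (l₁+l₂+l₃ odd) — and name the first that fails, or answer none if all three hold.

Σmᵢ = 0  ✓
l₃∈[|l₁−l₂|,l₁+l₂]=[1,7], have l₃=5  ✓
Σlᵢ = 12 ⇒ even  ✓

none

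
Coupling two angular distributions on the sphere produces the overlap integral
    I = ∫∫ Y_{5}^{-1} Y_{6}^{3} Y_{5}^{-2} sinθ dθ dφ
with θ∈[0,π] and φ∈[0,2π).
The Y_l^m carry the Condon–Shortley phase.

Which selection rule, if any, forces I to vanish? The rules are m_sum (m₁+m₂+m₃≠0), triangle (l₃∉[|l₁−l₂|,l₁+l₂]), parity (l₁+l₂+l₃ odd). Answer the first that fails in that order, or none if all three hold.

none

Σmᵢ = 0  ✓
l₃∈[|l₁−l₂|,l₁+l₂]=[1,11], have l₃=5  ✓
Σlᵢ = 16 ⇒ even  ✓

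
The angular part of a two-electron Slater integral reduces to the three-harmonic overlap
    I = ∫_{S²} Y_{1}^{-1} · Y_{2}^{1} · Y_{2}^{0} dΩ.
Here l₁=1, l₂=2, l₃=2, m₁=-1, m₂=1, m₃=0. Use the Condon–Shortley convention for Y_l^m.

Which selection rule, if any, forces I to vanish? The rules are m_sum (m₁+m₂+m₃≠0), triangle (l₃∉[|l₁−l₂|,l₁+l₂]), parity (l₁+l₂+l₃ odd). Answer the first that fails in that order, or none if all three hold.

parity

m₁+m₂+m₃ = -1 + 1 + 0 = 0  ✓
triangle: |1−2|=1 ≤ l₃=2 ≤ 1+2=3  ✓
parity: l₁+l₂+l₃ = 5 is odd  ✗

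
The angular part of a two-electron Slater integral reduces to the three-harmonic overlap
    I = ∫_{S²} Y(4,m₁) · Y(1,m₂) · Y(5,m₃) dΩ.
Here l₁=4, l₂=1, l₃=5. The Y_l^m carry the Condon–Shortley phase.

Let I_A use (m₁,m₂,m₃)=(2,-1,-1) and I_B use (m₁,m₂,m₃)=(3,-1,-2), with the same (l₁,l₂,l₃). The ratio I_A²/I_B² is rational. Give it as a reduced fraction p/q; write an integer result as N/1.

2/1

Same 4,1,5: normalisation and zero-m 3j drop out of the ratio.
A: Δ: 0! 8! 2! / 11! → 1/495; sum: t=0:+1/2880 = 1/2880; 3j²(4 1 5; 2 -1 -1) = Δ·Π!·Σ² = 2/165  (sign +1)
B: Δ: 0! 8! 2! / 11! → 1/495; sum: t=0:+1/10080 = 1/10080; 3j²(4 1 5; 3 -1 -2) = Δ·Π!·Σ² = 1/165  (sign -1)
I_A²/I_B² = (2/165)/(1/165) = 2/1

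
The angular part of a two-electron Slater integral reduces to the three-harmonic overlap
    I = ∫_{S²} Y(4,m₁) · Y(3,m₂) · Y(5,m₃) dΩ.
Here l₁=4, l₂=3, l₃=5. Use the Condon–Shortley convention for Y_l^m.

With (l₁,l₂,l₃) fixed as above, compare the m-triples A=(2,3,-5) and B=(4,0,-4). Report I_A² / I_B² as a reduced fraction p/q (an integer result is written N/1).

Shared (l₁,l₂,l₃)=(4,3,5): N and (l;000)² cancel in I_A²/I_B².
A: Δ = 2!·6!·4!/13! = 1/180180; Racah Σ t=2..2: t=2:+1/34560 = 1/34560; ⇒ 3j(4 3 5; 2 3 -5)² = 5/286, sgn +1
B: Δ = 2!·6!·4!/13! = 1/180180; Racah Σ t=0..0: t=0:+1/8640 = 1/8640; ⇒ 3j(4 3 5; 4 0 -4)² = 28/715, sgn -1
I_A²/I_B² = (5/286)/(28/715) = 25/56

25/56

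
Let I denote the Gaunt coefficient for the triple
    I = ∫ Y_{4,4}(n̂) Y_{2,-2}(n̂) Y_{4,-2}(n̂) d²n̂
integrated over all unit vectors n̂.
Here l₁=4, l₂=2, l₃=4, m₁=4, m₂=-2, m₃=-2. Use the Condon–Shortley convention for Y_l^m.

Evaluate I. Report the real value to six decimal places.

-0.106180

Checks pass: Σm=0; 10 even; l₃=4∈[2,6].
(2·4+1)(2·2+1)(2·4+1) = 405
Δ: 2! 6! 2! / 11! → 1/13860
sum: t=0:+1/192 t=1:−1/36 t=2:+1/192 = -5/288
3j²(4 2 4; 0 0 0) = Δ·Π!·Σ² = 20/693  (sign -1)
sum: t=0:+1/2880 = 1/2880
3j²(4 2 4; 4 -2 -2) = Δ·Π!·Σ² = 2/165  (sign +1)
combine: 4πI² = 405·20/693·2/165 = 120/847
take √, sign -1: I = -0.10618031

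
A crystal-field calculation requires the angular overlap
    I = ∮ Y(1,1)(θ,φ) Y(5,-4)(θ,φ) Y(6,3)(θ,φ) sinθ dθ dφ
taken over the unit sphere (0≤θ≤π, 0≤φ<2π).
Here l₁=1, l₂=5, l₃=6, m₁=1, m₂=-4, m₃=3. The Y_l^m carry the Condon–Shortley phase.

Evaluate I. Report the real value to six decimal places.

-0.070770

m-sum 0 ✓  L=12 even ✓  4≤6≤6 ✓
Π(2lᵢ+1) = 3×11×13 = 429
triangle coeff Δ(1,5,6) = 1/858
Σ_t [0,0]: t=0:+1/14400 = 1/14400
(3j)²=6/143 [(1 5 6; 0 0 0)], sign=+1
Σ_t [0,0]: t=0:+1/725760 = 1/725760
(3j)²=1/286 [(1 5 6; 1 -4 3)], sign=-1
⇒ 4πI² = 9/143
I = (-1)√(9/143/(4π)) = -0.07076985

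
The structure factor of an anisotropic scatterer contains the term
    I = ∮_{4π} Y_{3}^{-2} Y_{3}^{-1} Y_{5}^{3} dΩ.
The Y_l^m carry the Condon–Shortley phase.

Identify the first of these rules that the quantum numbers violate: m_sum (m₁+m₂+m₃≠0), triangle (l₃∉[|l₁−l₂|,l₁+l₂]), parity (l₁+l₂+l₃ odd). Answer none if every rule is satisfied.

azimuthal sum: -2 − 1 + 3 = 0  ✓
0 ≤ 5 ≤ 6 (triangle on l)  ✓
L = 3 + 3 + 5 = 11 (odd)  ✗

parity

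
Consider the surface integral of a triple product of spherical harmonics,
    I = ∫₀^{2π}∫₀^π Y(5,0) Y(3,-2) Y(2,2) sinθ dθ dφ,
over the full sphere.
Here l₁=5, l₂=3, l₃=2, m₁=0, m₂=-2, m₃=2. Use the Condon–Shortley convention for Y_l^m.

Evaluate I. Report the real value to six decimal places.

0.053579

m-sum 0 ✓  L=10 even ✓  2≤2≤8 ✓
Π(2lᵢ+1) = 11×7×5 = 385
triangle coeff Δ(5,3,2) = 1/2310
Σ_t [3,3]: t=3:−1/144 = -1/144
(3j)²=10/231 [(5 3 2; 0 0 0)], sign=-1
Σ_t [1,1]: t=1:−1/2880 = -1/2880
(3j)²=1/462 [(5 3 2; 0 -2 2)], sign=-1
⇒ 4πI² = 25/693
I = (+1)√(25/693/(4π)) = 0.05357948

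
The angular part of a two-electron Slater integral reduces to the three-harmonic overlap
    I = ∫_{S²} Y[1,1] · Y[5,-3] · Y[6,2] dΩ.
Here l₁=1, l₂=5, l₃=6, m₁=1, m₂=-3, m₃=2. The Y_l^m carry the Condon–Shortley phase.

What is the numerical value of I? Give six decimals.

Rules hold: Σm=0, L=12 even, 4≤6≤6.
N = 3·11·13 = 429
Δ = 0!·2!·10!/13! = 1/858
Racah Σ t=0..0: t=0:+1/14400 = 1/14400
⇒ 3j(1 5 6; 0 0 0)² = 6/143, sgn +1
Racah Σ t=0..0: t=0:+1/161280 = 1/161280
⇒ 3j(1 5 6; 1 -3 2)² = 1/143, sgn +1
4πI² = N·(3j₀)²·(3jₘ)² = 18/143
I = +1·√(0.125874/4π) = 0.10008369

0.100084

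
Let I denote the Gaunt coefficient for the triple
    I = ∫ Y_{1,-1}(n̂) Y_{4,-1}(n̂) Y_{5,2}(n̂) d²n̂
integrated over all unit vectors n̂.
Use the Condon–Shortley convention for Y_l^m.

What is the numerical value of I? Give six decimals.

0.225034

m-sum 0 ✓  L=10 even ✓  3≤5≤5 ✓
Π(2lᵢ+1) = 3×9×11 = 297
triangle coeff Δ(1,4,5) = 1/495
Σ_t [0,0]: t=0:+1/576 = 1/576
(3j)²=5/99 [(1 4 5; 0 0 0)], sign=-1
Σ_t [0,0]: t=0:+1/1440 = 1/1440
(3j)²=7/165 [(1 4 5; -1 -1 2)], sign=-1
⇒ 4πI² = 7/11
I = (+1)√(7/11/(4π)) = 0.22503380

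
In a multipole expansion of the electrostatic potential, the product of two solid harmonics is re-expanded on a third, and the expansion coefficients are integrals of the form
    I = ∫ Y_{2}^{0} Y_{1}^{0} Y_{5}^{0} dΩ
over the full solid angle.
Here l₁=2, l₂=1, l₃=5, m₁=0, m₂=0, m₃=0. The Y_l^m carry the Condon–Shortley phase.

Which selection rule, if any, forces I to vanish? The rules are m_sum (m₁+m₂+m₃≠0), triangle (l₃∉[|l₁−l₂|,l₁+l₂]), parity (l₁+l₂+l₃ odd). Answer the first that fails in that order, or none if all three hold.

m₁+m₂+m₃ = 0 + 0 + 0 = 0  ✓
triangle: |2−1|=1 ≤ l₃=5 ≤ 2+1=3  ✗
parity: l₁+l₂+l₃ = 8 is even

triangle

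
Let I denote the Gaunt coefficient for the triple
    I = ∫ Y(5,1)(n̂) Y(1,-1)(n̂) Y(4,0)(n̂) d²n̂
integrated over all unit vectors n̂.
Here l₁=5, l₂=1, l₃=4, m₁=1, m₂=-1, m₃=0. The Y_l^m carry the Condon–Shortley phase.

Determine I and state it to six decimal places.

-0.190188

Checks pass: Σm=0; 10 even; l₃=4∈[4,6].
(2·5+1)(2·1+1)(2·4+1) = 297
Δ: 2! 8! 0! / 11! → 1/495
sum: t=1:−1/576 = -1/576
3j²(5 1 4; 0 0 0) = Δ·Π!·Σ² = 5/99  (sign -1)
sum: t=0:+1/1152 = 1/1152
3j²(5 1 4; 1 -1 0) = Δ·Π!·Σ² = 1/33  (sign +1)
combine: 4πI² = 297·5/99·1/33 = 5/11
take √, sign -1: I = -0.19018827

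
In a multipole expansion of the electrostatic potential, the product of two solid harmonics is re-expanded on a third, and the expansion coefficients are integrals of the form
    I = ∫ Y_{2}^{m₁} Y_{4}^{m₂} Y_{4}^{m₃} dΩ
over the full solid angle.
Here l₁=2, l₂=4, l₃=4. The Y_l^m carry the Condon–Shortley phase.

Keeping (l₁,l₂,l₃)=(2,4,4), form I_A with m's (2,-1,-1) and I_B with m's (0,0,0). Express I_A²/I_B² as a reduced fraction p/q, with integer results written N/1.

3/2

Same 2,4,4: normalisation and zero-m 3j drop out of the ratio.
A: Δ: 2! 2! 6! / 11! → 1/13860; sum: t=0:+1/144 = 1/144; 3j²(2 4 4; 2 -1 -1) = Δ·Π!·Σ² = 10/231  (sign -1)
B: Δ: 2! 2! 6! / 11! → 1/13860; sum: t=0:+1/192 t=1:−1/36 t=2:+1/192 = -5/288; 3j²(2 4 4; 0 0 0) = Δ·Π!·Σ² = 20/693  (sign -1)
I_A²/I_B² = (10/231)/(20/693) = 3/2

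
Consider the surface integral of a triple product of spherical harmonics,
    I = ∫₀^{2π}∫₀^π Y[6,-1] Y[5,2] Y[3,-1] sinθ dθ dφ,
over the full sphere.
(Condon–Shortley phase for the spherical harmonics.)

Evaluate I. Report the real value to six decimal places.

0.080575

Rules hold: Σm=0, L=14 even, 1≤3≤11.
N = 13·11·7 = 1001
Δ = 8!·4!·2!/15! = 1/675675
Racah Σ t=3..5: t=3:−1/8640 t=4:+1/2304 t=5:−1/8640 = 7/34560
⇒ 3j(6 5 3; 0 0 0)² = 7/429, sgn -1
Racah Σ t=5..7: t=5:−1/5760 t=6:+1/8640 t=7:−1/241920 = -1/16128
⇒ 3j(6 5 3; -1 2 -1)² = 5/1001, sgn -1
4πI² = N·(3j₀)²·(3jₘ)² = 35/429
I = +1·√(0.0815851/4π) = 0.08057502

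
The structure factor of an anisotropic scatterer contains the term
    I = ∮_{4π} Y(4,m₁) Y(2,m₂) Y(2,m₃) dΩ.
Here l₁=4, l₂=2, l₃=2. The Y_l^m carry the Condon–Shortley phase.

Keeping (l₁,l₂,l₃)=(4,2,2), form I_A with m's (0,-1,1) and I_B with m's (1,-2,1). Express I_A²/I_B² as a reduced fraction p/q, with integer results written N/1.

16/5

Shared (l₁,l₂,l₃)=(4,2,2): N and (l;000)² cancel in I_A²/I_B².
A: Δ = 4!·4!·0!/9! = 1/630; Racah Σ t=1..1: t=1:−1/36 = -1/36; ⇒ 3j(4 2 2; 0 -1 1)² = 8/315, sgn +1
B: Δ = 4!·4!·0!/9! = 1/630; Racah Σ t=0..0: t=0:+1/144 = 1/144; ⇒ 3j(4 2 2; 1 -2 1)² = 1/126, sgn -1
I_A²/I_B² = (8/315)/(1/126) = 16/5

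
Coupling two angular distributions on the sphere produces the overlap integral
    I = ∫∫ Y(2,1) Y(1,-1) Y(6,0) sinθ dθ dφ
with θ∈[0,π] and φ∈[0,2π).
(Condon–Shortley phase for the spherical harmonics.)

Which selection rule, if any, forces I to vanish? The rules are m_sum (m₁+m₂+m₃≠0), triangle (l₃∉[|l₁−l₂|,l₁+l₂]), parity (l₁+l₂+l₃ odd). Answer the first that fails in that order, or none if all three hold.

triangle

azimuthal sum: 1 − 1 + 0 = 0  ✓
1 ≤ 6 ≤ 3 (triangle on l)  ✗
L = 2 + 1 + 6 = 9 (odd)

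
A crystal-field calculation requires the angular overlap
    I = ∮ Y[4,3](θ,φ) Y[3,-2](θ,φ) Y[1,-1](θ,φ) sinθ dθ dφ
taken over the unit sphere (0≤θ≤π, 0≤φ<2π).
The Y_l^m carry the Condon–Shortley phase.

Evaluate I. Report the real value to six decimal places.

-0.282095

Rules hold: Σm=0, L=8 even, 1≤1≤7.
N = 9·7·3 = 189
Δ = 6!·2!·0!/9! = 1/252
Racah Σ t=3..3: t=3:−1/36 = -1/36
⇒ 3j(4 3 1; 0 0 0)² = 4/63, sgn +1
Racah Σ t=1..1: t=1:−1/240 = -1/240
⇒ 3j(4 3 1; 3 -2 -1)² = 1/12, sgn -1
4πI² = N·(3j₀)²·(3jₘ)² = 1/1
I = -1·√(1/4π) = -0.28209479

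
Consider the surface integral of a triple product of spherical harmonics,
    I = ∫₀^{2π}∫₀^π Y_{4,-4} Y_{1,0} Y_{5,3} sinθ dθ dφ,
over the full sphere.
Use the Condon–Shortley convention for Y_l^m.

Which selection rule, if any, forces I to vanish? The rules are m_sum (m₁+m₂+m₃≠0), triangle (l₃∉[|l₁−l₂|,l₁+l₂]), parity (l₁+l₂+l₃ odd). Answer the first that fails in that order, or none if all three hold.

m_sum

m₁+m₂+m₃ = -4 + 0 + 3 = -1  ✗
triangle: |4−1|=3 ≤ l₃=5 ≤ 4+1=5
parity: l₁+l₂+l₃ = 10 is even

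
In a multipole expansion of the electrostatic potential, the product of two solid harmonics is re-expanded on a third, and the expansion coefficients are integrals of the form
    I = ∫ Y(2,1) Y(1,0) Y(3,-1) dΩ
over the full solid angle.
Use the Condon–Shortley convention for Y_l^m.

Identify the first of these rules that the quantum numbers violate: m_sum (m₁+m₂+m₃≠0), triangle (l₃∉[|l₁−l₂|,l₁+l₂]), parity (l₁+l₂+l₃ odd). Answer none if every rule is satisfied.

azimuthal sum: 1 + 0 − 1 = 0  ✓
1 ≤ 3 ≤ 3 (triangle on l)  ✓
L = 2 + 1 + 3 = 6 (even)  ✓

none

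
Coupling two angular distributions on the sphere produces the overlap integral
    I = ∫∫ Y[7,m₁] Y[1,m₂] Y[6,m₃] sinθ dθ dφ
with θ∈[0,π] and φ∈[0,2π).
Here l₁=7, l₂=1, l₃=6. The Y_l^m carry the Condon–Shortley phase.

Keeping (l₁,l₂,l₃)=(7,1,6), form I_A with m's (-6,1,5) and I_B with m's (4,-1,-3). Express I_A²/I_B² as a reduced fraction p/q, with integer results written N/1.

l's match ⇒ only the (l;m) 3-j factors differ between A and B.
A: triangle coeff Δ(7,1,6) = 1/1365; Σ_t [2,2]: t=2:+1/79833600 = 1/79833600; (3j)²=2/35 [(7 1 6; -6 1 5)], sign=-1
B: triangle coeff Δ(7,1,6) = 1/1365; Σ_t [0,0]: t=0:+1/4354560 = 1/4354560; (3j)²=11/273 [(7 1 6; 4 -1 -3)], sign=-1
I_A²/I_B² = (2/35)/(11/273) = 78/55

78/55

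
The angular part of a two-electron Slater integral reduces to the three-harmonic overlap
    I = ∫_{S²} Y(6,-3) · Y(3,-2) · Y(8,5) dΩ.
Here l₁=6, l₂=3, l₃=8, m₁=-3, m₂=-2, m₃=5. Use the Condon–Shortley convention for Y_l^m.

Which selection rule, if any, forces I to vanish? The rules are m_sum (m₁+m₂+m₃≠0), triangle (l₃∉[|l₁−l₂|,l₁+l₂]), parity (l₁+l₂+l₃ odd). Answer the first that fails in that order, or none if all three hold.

m₁+m₂+m₃ = -3 − 2 + 5 = 0  ✓
triangle: |6−3|=3 ≤ l₃=8 ≤ 6+3=9  ✓
parity: l₁+l₂+l₃ = 17 is odd  ✗

parity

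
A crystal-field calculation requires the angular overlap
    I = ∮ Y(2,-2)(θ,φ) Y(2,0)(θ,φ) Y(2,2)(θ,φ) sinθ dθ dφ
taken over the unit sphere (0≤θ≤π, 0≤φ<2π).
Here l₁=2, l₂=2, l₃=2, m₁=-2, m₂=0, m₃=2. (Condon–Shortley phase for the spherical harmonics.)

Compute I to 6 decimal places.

Checks pass: Σm=0; 6 even; l₃=2∈[0,4].
(2·2+1)(2·2+1)(2·2+1) = 125
Δ: 2! 2! 2! / 7! → 1/630
sum: t=0:+1/8 t=1:−1/1 t=2:+1/8 = -3/4
3j²(2 2 2; 0 0 0) = Δ·Π!·Σ² = 2/35  (sign -1)
sum: t=2:+1/8 = 1/8
3j²(2 2 2; -2 0 2) = Δ·Π!·Σ² = 2/35  (sign +1)
combine: 4πI² = 125·2/35·2/35 = 20/49
take √, sign -1: I = -0.18022375

-0.180224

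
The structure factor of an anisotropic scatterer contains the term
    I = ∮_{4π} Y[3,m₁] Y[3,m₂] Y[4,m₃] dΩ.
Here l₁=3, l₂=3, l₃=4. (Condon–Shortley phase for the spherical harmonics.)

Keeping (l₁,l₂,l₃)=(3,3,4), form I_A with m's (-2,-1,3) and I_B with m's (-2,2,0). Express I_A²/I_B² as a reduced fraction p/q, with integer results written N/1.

2/7

Same 3,3,4: normalisation and zero-m 3j drop out of the ratio.
A: Δ: 2! 4! 4! / 11! → 1/34650; sum: t=1:−1/144 t=2:+1/288 = -1/288; 3j²(3 3 4; -2 -1 3) = Δ·Π!·Σ² = 1/99  (sign +1)
B: Δ: 2! 4! 4! / 11! → 1/34650; sum: t=1:−1/576 t=2:+1/72 = 7/576; 3j²(3 3 4; -2 2 0) = Δ·Π!·Σ² = 7/198  (sign +1)
I_A²/I_B² = (1/99)/(7/198) = 2/7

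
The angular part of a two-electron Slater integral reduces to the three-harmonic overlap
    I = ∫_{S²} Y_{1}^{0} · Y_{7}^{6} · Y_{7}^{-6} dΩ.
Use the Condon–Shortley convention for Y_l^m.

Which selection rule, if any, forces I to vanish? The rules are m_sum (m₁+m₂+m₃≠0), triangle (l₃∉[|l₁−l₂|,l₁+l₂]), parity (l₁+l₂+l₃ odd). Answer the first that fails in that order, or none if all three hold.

azimuthal sum: 0 + 6 − 6 = 0  ✓
6 ≤ 7 ≤ 8 (triangle on l)  ✓
L = 1 + 7 + 7 = 15 (odd)  ✗

parity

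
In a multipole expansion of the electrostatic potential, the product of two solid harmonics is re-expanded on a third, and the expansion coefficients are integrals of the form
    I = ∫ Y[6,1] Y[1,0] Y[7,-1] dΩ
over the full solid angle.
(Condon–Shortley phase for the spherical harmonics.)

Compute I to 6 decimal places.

m-sum 0 ✓  L=14 even ✓  5≤7≤7 ✓
Π(2lᵢ+1) = 13×3×15 = 585
triangle coeff Δ(6,1,7) = 1/1365
Σ_t [0,0]: t=0:+1/518400 = 1/518400
(3j)²=7/195 [(6 1 7; 0 0 0)], sign=-1
Σ_t [0,0]: t=0:+1/604800 = 1/604800
(3j)²=16/455 [(6 1 7; 1 0 -1)], sign=+1
⇒ 4πI² = 48/65
I = (-1)√(48/65/(4π)) = -0.24241473

-0.242415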